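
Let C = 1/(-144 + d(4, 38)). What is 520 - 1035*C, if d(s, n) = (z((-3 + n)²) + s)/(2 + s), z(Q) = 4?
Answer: 225665/428 ≈ 527.25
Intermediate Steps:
d(s, n) = (4 + s)/(2 + s)
C = -3/428 (C = 1/(-144 + (4 + 4)/(2 + 4)) = 1/(-144 + 8/6) = 1/(-144 + (⅙)*8) = 1/(-144 + 4/3) = 1/(-428/3) = -3/428 ≈ -0.0070093)
520 - 1035*C = 520 - 1035*(-3/428) = 520 + 3105/428 = 225665/428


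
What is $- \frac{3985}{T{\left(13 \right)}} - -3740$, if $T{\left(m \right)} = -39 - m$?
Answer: $\frac{198465}{52} \approx 3816.6$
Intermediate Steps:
$- \frac{3985}{T{\left(13 \right)}} - -3740 = - \frac{3985}{-39 - 13} - -3740 = - \frac{3985}{-39 - 13} + 3740 = - \frac{3985}{-52} + 3740 = \left(-3985\right) \left(- \frac{1}{52}\right) + 3740 = \frac{3985}{52} + 3740 = \frac{198465}{52}$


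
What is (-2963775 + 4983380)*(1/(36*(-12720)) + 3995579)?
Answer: 739036293626997359/91584 ≈ 8.0695e+12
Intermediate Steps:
(-2963775 + 4983380)*(1/(36*(-12720)) + 3995579) = 2019605*(1/(-457920) + 3995579) = 2019605*(-1/457920 + 3995579) = 2019605*(1829655535679/457920) = 739036293626997359/91584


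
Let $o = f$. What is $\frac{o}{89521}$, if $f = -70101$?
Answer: $- \frac{70101}{89521} \approx -0.78307$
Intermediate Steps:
$o = -70101$
$\frac{o}{89521} = - \frac{70101}{89521}$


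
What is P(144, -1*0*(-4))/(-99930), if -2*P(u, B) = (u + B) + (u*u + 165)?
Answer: 1403/13324 ≈ 0.10530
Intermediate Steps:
P(u, B) = -165/2 - B/2 - u/2 - u²/2 (P(u, B) = -((u + B) + (u*u + 165))/2 = -((B + u) + (u² + 165))/2 = -((B + u) + (165 + u²))/2 = -(165 + B + u + u²)/2 = -165/2 - B/2 - u/2 - u²/2)
P(144, -1*0*(-4))/(-99930) = (-165/2 - (-1*0)*(-4)/2 - ½*144 - ½*144²)/(-99930) = (-165/2 - 0*(-4) - 72 - ½*20736)*(-1/99930) = (-165/2 - ½*0 - 72 - 10368)*(-1/99930) = (-165/2 + 0 - 72 - 10368)*(-1/99930) = -21045/2*(-1/99930) = 1403/13324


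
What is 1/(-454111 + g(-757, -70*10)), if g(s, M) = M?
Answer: -1/454811 ≈ -2.1987e-6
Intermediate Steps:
1/(-454111 + g(-757, -70*10)) = 1/(-454111 - 70*10) = 1/(-454111 - 700) = 1/(-454811) = -1/454811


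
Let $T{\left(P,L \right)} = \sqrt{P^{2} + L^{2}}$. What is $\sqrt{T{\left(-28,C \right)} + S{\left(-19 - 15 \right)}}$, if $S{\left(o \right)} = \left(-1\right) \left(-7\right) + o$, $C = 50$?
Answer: $\sqrt{-27 + 2 \sqrt{821}} \approx 5.5051$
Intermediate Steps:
$S{\left(o \right)} = 7 + o$
$T{\left(P,L \right)} = \sqrt{L^{2} + P^{2}}$
$\sqrt{T{\left(-28,C \right)} + S{\left(-19 - 15 \right)}} = \sqrt{\sqrt{50^{2} + \left(-28\right)^{2}} + \left(7 - 34\right)} = \sqrt{\sqrt{2500 + 784} + \left(7 - 34\right)} = \sqrt{\sqrt{3284} - 27} = \sqrt{2 \sqrt{821} - 27} = \sqrt{-27 + 2 \sqrt{821}}$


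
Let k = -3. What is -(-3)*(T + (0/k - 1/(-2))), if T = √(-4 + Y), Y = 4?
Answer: 3/2 ≈ 1.5000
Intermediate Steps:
T = 0 (T = √(-4 + 4) = √0 = 0)
-(-3)*(T + (0/k - 1/(-2))) = -(-3)*(0 + (0/(-3) - 1/(-2))) = -(-3)*(0 + (0*(-⅓) - 1*(-½))) = -(-3)*(0 + (0 + ½)) = -(-3)*(0 + ½) = -(-3)/2 = -1*(-3/2) = 3/2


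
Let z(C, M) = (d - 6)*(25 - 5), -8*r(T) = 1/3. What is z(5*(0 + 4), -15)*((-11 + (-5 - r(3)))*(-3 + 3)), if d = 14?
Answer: 0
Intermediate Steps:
r(T) = -1/24 (r(T) = -⅛/3 = -⅛*⅓ = -1/24)
z(C, M) = 160 (z(C, M) = (14 - 6)*(25 - 5) = 8*20 = 160)
z(5*(0 + 4), -15)*((-11 + (-5 - r(3)))*(-3 + 3)) = 160*((-11 + (-5 - 1*(-1/24)))*(-3 + 3)) = 160*((-11 + (-5 + 1/24))*0) = 160*((-11 - 119/24)*0) = 160*(-383/24*0) = 160*0 = 0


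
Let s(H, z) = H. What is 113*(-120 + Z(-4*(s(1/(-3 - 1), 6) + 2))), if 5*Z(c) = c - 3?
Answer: -13786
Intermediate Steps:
Z(c) = -3/5 + c/5 (Z(c) = (c - 3)/5 = (-3 + c)/5 = -3/5 + c/5)
113*(-120 + Z(-4*(s(1/(-3 - 1), 6) + 2))) = 113*(-120 + (-3/5 + (-4*(1/(-3 - 1) + 2))/5)) = 113*(-120 + (-3/5 + (-4*(1/(-4) + 2))/5)) = 113*(-120 + (-3/5 + (-4*(-1/4 + 2))/5)) = 113*(-120 + (-3/5 + (-4*7/4)/5)) = 113*(-120 + (-3/5 + (1/5)*(-7))) = 113*(-120 + (-3/5 - 7/5)) = 113*(-120 - 2) = 113*(-122) = -13786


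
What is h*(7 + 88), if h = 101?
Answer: 9595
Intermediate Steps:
h*(7 + 88) = 101*(7 + 88) = 101*95 = 9595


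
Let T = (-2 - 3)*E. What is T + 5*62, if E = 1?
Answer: 305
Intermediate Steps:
T = -5 (T = (-2 - 3)*1 = -5*1 = -5)
T + 5*62 = -5 + 5*62 = -5 + 310 = 305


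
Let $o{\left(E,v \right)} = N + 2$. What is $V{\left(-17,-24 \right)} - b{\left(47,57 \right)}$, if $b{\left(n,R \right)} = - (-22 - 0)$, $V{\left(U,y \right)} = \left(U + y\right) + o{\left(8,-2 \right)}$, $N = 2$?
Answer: $-59$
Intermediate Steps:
$o{\left(E,v \right)} = 4$ ($o{\left(E,v \right)} = 2 + 2 = 4$)
$V{\left(U,y \right)} = 4 + U + y$ ($V{\left(U,y \right)} = \left(U + y\right) + 4 = 4 + U + y$)
$b{\left(n,R \right)} = 22$ ($b{\left(n,R \right)} = - (-22 + 0) = \left(-1\right) \left(-22\right) = 22$)
$V{\left(-17,-24 \right)} - b{\left(47,57 \right)} = \left(4 - 17 - 24\right) - 22 = -37 - 22 = -59$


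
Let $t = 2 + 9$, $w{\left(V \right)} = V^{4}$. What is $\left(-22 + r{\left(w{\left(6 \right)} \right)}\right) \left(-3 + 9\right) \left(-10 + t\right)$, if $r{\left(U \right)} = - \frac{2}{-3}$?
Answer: $-128$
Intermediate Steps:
$r{\left(U \right)} = \frac{2}{3}$ ($r{\left(U \right)} = \left(-2\right) \left(- \frac{1}{3}\right) = \frac{2}{3}$)
$t = 11$
$\left(-22 + r{\left(w{\left(6 \right)} \right)}\right) \left(-3 + 9\right) \left(-10 + t\right) = \left(-22 + \frac{2}{3}\right) \left(-3 + 9\right) \left(-10 + 11\right) = - \frac{64 \cdot 6 \cdot 1}{3} = \left(- \frac{64}{3}\right) 6 = -128$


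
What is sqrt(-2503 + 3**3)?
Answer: 2*I*sqrt(619) ≈ 49.759*I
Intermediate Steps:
sqrt(-2503 + 3**3) = sqrt(-2503 + 27) = sqrt(-2476) = 2*I*sqrt(619)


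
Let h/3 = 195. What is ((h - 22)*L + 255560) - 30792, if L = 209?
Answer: 342435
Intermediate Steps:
h = 585 (h = 3*195 = 585)
((h - 22)*L + 255560) - 30792 = ((585 - 22)*209 + 255560) - 30792 = (563*209 + 255560) - 30792 = (117667 + 255560) - 30792 = 373227 - 30792 = 342435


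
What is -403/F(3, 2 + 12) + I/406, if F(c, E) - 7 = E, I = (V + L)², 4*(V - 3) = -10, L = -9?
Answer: -92629/4872 ≈ -19.013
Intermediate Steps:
V = ½ (V = 3 + (¼)*(-10) = 3 - 5/2 = ½ ≈ 0.50000)
I = 289/4 (I = (½ - 9)² = (-17/2)² = 289/4 ≈ 72.250)
F(c, E) = 7 + E
-403/F(3, 2 + 12) + I/406 = -403/(7 + (2 + 12)) + (289/4)/406 = -403/(7 + 14) + (289/4)*(1/406) = -403/21 + 289/1624 = -92629/4872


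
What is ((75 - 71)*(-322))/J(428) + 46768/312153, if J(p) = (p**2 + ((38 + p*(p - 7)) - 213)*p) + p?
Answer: 451431506263/3013414871991 ≈ 0.14981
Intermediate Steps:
J(p) = p + p**2 + p*(-175 + p*(-7 + p)) (J(p) = (p**2 + ((38 + p*(-7 + p)) - 213)*p) + p = (p**2 + (-175 + p*(-7 + p))*p) + p = (p**2 + p*(-175 + p*(-7 + p))) + p = p + p**2 + p*(-175 + p*(-7 + p)))
((75 - 71)*(-322))/J(428) + 46768/312153 = ((75 - 71)*(-322))/((428*(-174 + 428**2 - 6*428))) + 46768/312153 = (4*(-322))/((428*(-174 + 183184 - 2568))) + 46768*(1/312153) = -1288/(428*180442) + 46768/312153 = -1288/77229176 + 46768/312153 = -1288*1/77229176 + 46768/312153 = -161/9653647 + 46768/312153 = 451431506263/3013414871991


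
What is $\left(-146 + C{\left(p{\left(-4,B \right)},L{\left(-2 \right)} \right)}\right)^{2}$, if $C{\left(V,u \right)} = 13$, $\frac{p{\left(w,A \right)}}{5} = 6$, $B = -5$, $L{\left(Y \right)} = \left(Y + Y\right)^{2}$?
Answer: $17689$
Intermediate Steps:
$L{\left(Y \right)} = 4 Y^{2}$ ($L{\left(Y \right)} = \left(2 Y\right)^{2} = 4 Y^{2}$)
$p{\left(w,A \right)} = 30$ ($p{\left(w,A \right)} = 5 \cdot 6 = 30$)
$\left(-146 + C{\left(p{\left(-4,B \right)},L{\left(-2 \right)} \right)}\right)^{2} = \left(-146 + 13\right)^{2} = \left(-133\right)^{2} = 17689$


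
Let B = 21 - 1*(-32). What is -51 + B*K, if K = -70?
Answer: -3761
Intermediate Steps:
B = 53 (B = 21 + 32 = 53)
-51 + B*K = -51 + 53*(-70) = -51 - 3710 = -3761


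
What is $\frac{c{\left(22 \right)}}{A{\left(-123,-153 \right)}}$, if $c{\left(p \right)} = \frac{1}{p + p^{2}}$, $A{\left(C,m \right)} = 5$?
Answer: $\frac{1}{2530} \approx 0.00039526$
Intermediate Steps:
$\frac{c{\left(22 \right)}}{A{\left(-123,-153 \right)}} = \frac{\frac{1}{22} \frac{1}{1 + 22}}{5} = \frac{1}{22 \cdot 23} \cdot \frac{1}{5} = \frac{1}{22} \cdot \frac{1}{23} \cdot \frac{1}{5} = \frac{1}{506} \cdot \frac{1}{5} = \frac{1}{2530}$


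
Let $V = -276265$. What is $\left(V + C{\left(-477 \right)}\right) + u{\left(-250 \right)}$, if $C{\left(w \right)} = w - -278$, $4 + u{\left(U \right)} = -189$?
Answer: $-276657$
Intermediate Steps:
$u{\left(U \right)} = -193$ ($u{\left(U \right)} = -4 - 189 = -193$)
$C{\left(w \right)} = 278 + w$ ($C{\left(w \right)} = w + 278 = 278 + w$)
$\left(V + C{\left(-477 \right)}\right) + u{\left(-250 \right)} = \left(-276265 + \left(278 - 477\right)\right) - 193 = \left(-276265 - 199\right) - 193 = -276464 - 193 = -276657$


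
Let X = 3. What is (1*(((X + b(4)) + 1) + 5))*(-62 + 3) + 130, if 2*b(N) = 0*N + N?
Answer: -519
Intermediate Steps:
b(N) = N/2 (b(N) = (0*N + N)/2 = (0 + N)/2 = N/2)
(1*(((X + b(4)) + 1) + 5))*(-62 + 3) + 130 = (1*(((3 + (1/2)*4) + 1) + 5))*(-62 + 3) + 130 = (1*(((3 + 2) + 1) + 5))*(-59) + 130 = (1*((5 + 1) + 5))*(-59) + 130 = (1*(6 + 5))*(-59) + 130 = (1*11)*(-59) + 130 = 11*(-59) + 130 = -649 + 130 = -519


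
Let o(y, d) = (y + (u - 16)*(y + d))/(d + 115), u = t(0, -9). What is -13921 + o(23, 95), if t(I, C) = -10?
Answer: -27871/2 ≈ -13936.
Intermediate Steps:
u = -10
o(y, d) = (-26*d - 25*y)/(115 + d) (o(y, d) = (y + (-10 - 16)*(y + d))/(d + 115) = (y - 26*(d + y))/(115 + d) = (y + (-26*d - 26*y))/(115 + d) = (-26*d - 25*y)/(115 + d))
-13921 + o(23, 95) = -13921 + (-26*95 - 25*23)/(115 + 95) = -13921 + (-2470 - 575)/210 = -13921 + (1/210)*(-3045) = -13921 - 29/2 = -27871/2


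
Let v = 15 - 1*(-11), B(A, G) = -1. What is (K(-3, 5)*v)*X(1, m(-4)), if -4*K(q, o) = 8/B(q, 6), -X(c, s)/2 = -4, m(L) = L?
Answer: 416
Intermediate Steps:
X(c, s) = 8 (X(c, s) = -2*(-4) = 8)
K(q, o) = 2 (K(q, o) = -2/(-1) = -2*(-1) = -1/4*(-8) = 2)
v = 26 (v = 15 + 11 = 26)
(K(-3, 5)*v)*X(1, m(-4)) = (2*26)*8 = 52*8 = 416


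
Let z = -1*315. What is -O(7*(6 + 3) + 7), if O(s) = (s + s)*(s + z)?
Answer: 34300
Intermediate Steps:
z = -315
O(s) = 2*s*(-315 + s) (O(s) = (s + s)*(s - 315) = (2*s)*(-315 + s) = 2*s*(-315 + s))
-O(7*(6 + 3) + 7) = -2*(7*(6 + 3) + 7)*(-315 + (7*(6 + 3) + 7)) = -2*(7*9 + 7)*(-315 + (7*9 + 7)) = -2*(63 + 7)*(-315 + (63 + 7)) = -2*70*(-315 + 70) = -2*70*(-245) = -1*(-34300) = 34300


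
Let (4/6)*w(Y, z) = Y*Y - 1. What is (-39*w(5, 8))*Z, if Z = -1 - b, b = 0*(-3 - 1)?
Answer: 1404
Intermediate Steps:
b = 0 (b = 0*(-4) = 0)
w(Y, z) = -3/2 + 3*Y²/2 (w(Y, z) = 3*(Y*Y - 1)/2 = 3*(Y² - 1)/2 = 3*(-1 + Y²)/2 = -3/2 + 3*Y²/2)
Z = -1 (Z = -1 - 1*0 = -1 + 0 = -1)
(-39*w(5, 8))*Z = -39*(-3/2 + (3/2)*5²)*(-1) = -39*(-3/2 + (3/2)*25)*(-1) = -39*(-3/2 + 75/2)*(-1) = -39*36*(-1) = -1404*(-1) = 1404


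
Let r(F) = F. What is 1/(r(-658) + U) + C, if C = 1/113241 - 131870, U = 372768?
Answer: -5556752368728349/42138108510 ≈ -1.3187e+5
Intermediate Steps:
C = -14933090669/113241 (C = 1/113241 - 131870 = -14933090669/113241 ≈ -1.3187e+5)
1/(r(-658) + U) + C = 1/(-658 + 372768) - 14933090669/113241 = 1/372110 - 14933090669/113241 = -5556752368728349/42138108510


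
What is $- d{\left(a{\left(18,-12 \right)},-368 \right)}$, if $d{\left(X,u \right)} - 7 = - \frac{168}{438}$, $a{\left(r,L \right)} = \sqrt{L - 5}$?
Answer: $- \frac{483}{73} \approx -6.6164$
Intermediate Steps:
$a{\left(r,L \right)} = \sqrt{-5 + L}$
$d{\left(X,u \right)} = \frac{483}{73}$ ($d{\left(X,u \right)} = 7 - \frac{168}{438} = 7 - \frac{28}{73} = \frac{483}{73}$)
$- d{\left(a{\left(18,-12 \right)},-368 \right)} = \left(-1\right) \frac{483}{73} = - \frac{483}{73}$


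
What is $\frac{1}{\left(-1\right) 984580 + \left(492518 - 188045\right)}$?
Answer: $- \frac{1}{680107} \approx -1.4704 \cdot 10^{-6}$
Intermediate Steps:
$\frac{1}{\left(-1\right) 984580 + \left(492518 - 188045\right)} = \frac{1}{-984580 + \left(492518 - 188045\right)} = \frac{1}{-984580 + 304473} = \frac{1}{-680107} = - \frac{1}{680107}$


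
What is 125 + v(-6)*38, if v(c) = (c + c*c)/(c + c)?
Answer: 30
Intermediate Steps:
v(c) = (c + c²)/(2*c) (v(c) = (c + c²)/((2*c)) = (c + c²)*(1/(2*c)) = (c + c²)/(2*c))
125 + v(-6)*38 = 125 + (½ + (½)*(-6))*38 = 125 + (½ - 3)*38 = 125 - 5/2*38 = 125 - 95 = 30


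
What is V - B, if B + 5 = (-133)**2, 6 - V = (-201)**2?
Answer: -58079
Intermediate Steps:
V = -40395 (V = 6 - 1*(-201)**2 = 6 - 1*40401 = 6 - 40401 = -40395)
B = 17684 (B = -5 + (-133)**2 = -5 + 17689 = 17684)
V - B = -40395 - 1*17684 = -40395 - 17684 = -58079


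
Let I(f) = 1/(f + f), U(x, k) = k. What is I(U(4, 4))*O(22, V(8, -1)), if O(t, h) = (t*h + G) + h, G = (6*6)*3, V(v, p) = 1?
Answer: 131/8 ≈ 16.375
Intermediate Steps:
G = 108 (G = 36*3 = 108)
O(t, h) = 108 + h + h*t (O(t, h) = (t*h + 108) + h = (h*t + 108) + h = (108 + h*t) + h = 108 + h + h*t)
I(f) = 1/(2*f)
I(U(4, 4))*O(22, V(8, -1)) = ((½)/4)*(108 + 1 + 1*22) = ((½)*(¼))*(108 + 1 + 22) = (⅛)*131 = 131/8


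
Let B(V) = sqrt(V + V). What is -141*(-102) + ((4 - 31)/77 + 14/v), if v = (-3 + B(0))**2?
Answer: 9967561/693 ≈ 14383.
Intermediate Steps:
B(V) = sqrt(2)*sqrt(V) (B(V) = sqrt(2*V) = sqrt(2)*sqrt(V))
v = 9 (v = (-3 + sqrt(2)*sqrt(0))**2 = (-3 + sqrt(2)*0)**2 = (-3 + 0)**2 = (-3)**2 = 9)
-141*(-102) + ((4 - 31)/77 + 14/v) = -141*(-102) + ((4 - 31)/77 + 14/9) = 14382 + (-27*1/77 + 14*(1/9)) = 14382 + (-27/77 + 14/9) = 14382 + 835/693 = 9967561/693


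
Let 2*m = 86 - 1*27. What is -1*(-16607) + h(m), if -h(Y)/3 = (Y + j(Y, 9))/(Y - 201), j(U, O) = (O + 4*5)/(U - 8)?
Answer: 34992086/2107 ≈ 16608.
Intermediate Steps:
m = 59/2 (m = (86 - 1*27)/2 = (86 - 27)/2 = (1/2)*59 = 59/2 ≈ 29.500)
j(U, O) = (20 + O)/(-8 + U) (j(U, O) = (O + 20)/(-8 + U) = (20 + O)/(-8 + U))
h(Y) = -3*(Y + 29/(-8 + Y))/(-201 + Y) (h(Y) = -3*(Y + (20 + 9)/(-8 + Y))/(Y - 201) = -3*(Y + 29/(-8 + Y))/(-201 + Y))
-1*(-16607) + h(m) = -1*(-16607) + 3*(-29 - 1*59/2*(-8 + 59/2))/((-201 + 59/2)*(-8 + 59/2)) = 16607 + 3*(-29 - 1*59/2*43/2)/((-343/2)*(43/2)) = 16607 + 3*(-2/343)*(2/43)*(-29 - 2537/4) = 16607 + 3*(-2/343)*(2/43)*(-2653/4) = 16607 + 1137/2107 = 34992086/2107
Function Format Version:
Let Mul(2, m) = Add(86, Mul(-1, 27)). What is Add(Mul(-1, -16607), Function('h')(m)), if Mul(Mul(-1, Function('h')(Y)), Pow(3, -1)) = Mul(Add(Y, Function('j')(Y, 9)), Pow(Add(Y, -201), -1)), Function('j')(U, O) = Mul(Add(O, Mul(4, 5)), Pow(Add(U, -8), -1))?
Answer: Rational(34992086, 2107) ≈ 16608.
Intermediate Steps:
m = Rational(59, 2) (m = Mul(Rational(1, 2), Add(86, Mul(-1, 27))) = Mul(Rational(1, 2), Add(86, -27)) = Mul(Rational(1, 2), 59) = Rational(59, 2) ≈ 29.500)
Function('j')(U, O) = Mul(Pow(Add(-8, U), -1), Add(20, O)) (Function('j')(U, O) = Mul(Add(O, 20), Pow(Add(-8, U), -1)) = Mul(Add(20, O), Pow(Add(-8, U), -1)) = Mul(Pow(Add(-8, U), -1), Add(20, O)))
Function('h')(Y) = Mul(-3, Pow(Add(-201, Y), -1), Add(Y, Mul(29, Pow(Add(-8, Y), -1)))) (Function('h')(Y) = Mul(-3, Mul(Add(Y, Mul(Pow(Add(-8, Y), -1), Add(20, 9))), Pow(Add(Y, -201), -1))) = Mul(-3, Mul(Add(Y, Mul(Pow(Add(-8, Y), -1), 29)), Pow(Add(-201, Y), -1))) = Mul(-3, Mul(Add(Y, Mul(29, Pow(Add(-8, Y), -1))), Pow(Add(-201, Y), -1))) = Mul(-3, Mul(Pow(Add(-201, Y), -1), Add(Y, Mul(29, Pow(Add(-8, Y), -1))))) = Mul(-3, Pow(Add(-201, Y), -1), Add(Y, Mul(29, Pow(Add(-8, Y), -1)))))
Add(Mul(-1, -16607), Function('h')(m)) = Add(Mul(-1, -16607), Mul(3, Pow(Add(-201, Rational(59, 2)), -1), Pow(Add(-8, Rational(59, 2)), -1), Add(-29, Mul(-1, Rational(59, 2), Add(-8, Rational(59, 2)))))) = Add(16607, Mul(3, Pow(Rational(-343, 2), -1), Pow(Rational(43, 2), -1), Add(-29, Mul(-1, Rational(59, 2), Rational(43, 2))))) = Add(16607, Mul(3, Rational(-2, 343), Rational(2, 43), Add(-29, Rational(-2537, 4)))) = Add(16607, Mul(3, Rational(-2, 343), Rational(2, 43), Rational(-2653, 4))) = Add(16607, Rational(1137, 2107)) = Rational(34992086, 2107)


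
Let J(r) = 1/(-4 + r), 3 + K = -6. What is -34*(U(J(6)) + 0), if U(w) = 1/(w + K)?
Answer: 4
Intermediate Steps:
K = -9 (K = -3 - 6 = -9)
U(w) = 1/(-9 + w) (U(w) = 1/(w - 9) = 1/(-9 + w))
-34*(U(J(6)) + 0) = -34*(1/(-9 + 1/(-4 + 6)) + 0) = -34*(1/(-9 + 1/2) + 0) = -34*(1/(-9 + ½) + 0) = -34*(1/(-17/2) + 0) = -34*(-2/17 + 0) = -34*(-2/17) = 4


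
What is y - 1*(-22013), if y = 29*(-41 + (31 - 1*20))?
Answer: 21143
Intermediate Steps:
y = -870 (y = 29*(-41 + (31 - 20)) = 29*(-41 + 11) = 29*(-30) = -870)
y - 1*(-22013) = -870 - 1*(-22013) = -870 + 22013 = 21143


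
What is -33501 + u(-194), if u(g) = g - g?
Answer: -33501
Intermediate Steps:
u(g) = 0
-33501 + u(-194) = -33501 + 0 = -33501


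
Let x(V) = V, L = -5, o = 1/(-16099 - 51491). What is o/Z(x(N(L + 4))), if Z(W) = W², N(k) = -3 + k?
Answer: -1/1081440 ≈ -9.2469e-7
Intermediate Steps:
o = -1/67590 (o = 1/(-67590) = -1/67590 ≈ -1.4795e-5)
o/Z(x(N(L + 4))) = -1/(67590*(-3 + (-5 + 4))²) = -1/(67590*(-3 - 1)²) = -1/(67590*((-4)²)) = -1/67590/16 = -1/67590*1/16 = -1/1081440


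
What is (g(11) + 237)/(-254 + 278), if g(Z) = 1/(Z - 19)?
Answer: 1895/192 ≈ 9.8698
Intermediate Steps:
g(Z) = 1/(-19 + Z)
(g(11) + 237)/(-254 + 278) = (1/(-19 + 11) + 237)/(-254 + 278) = (1/(-8) + 237)/24 = (-⅛ + 237)*(1/24) = (1895/8)*(1/24) = 1895/192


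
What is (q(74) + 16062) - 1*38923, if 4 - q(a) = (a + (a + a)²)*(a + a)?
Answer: -3275601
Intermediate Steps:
q(a) = 4 - 2*a*(a + 4*a²) (q(a) = 4 - (a + (a + a)²)*(a + a) = 4 - (a + (2*a)²)*2*a = 4 - (a + 4*a²)*2*a = 4 - 2*a*(a + 4*a²))
(q(74) + 16062) - 1*38923 = ((4 - 8*74³ - 2*74²) + 16062) - 1*38923 = ((4 - 8*405224 - 2*5476) + 16062) - 38923 = ((4 - 3241792 - 10952) + 16062) - 38923 = (-3252740 + 16062) - 38923 = -3236678 - 38923 = -3275601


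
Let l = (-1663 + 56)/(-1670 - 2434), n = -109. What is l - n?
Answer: 448943/4104 ≈ 109.39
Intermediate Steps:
l = 1607/4104 (l = -1607/(-4104) = -1607*(-1/4104) = 1607/4104 ≈ 0.39157)
l - n = 1607/4104 - 1*(-109) = 1607/4104 + 109 = 448943/4104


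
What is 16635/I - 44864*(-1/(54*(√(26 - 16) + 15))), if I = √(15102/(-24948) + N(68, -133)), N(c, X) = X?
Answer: 22432/387 - 22432*√10/5805 - 49905*I*√28517258/185177 ≈ 45.744 - 1439.2*I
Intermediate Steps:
I = I*√28517258/462 (I = √(15102/(-24948) - 133) = √(15102*(-1/24948) - 133) = √(-839/1386 - 133) = √(-185177/1386) = I*√28517258/462 ≈ 11.559*I)
16635/I - 44864*(-1/(54*(√(26 - 16) + 15))) = 16635/((I*√28517258/462)) - 44864*(-1/(54*(√(26 - 16) + 15))) = 16635*(-3*I*√28517258/185177) - 44864*(-1/(54*(√10 + 15))) = -49905*I*√28517258/185177 - 44864*(-1/(54*(15 + √10))) = -49905*I*√28517258/185177 - 44864/(-810 - 54*√10) = -44864/(-810 - 54*√10) - 49905*I*√28517258/185177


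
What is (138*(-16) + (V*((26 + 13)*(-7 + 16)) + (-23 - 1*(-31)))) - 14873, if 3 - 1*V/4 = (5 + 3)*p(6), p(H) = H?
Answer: -80253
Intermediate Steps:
V = -180 (V = 12 - 4*(5 + 3)*6 = 12 - 32*6 = 12 - 4*48 = 12 - 192 = -180)
(138*(-16) + (V*((26 + 13)*(-7 + 16)) + (-23 - 1*(-31)))) - 14873 = (138*(-16) + (-180*(26 + 13)*(-7 + 16) + (-23 - 1*(-31)))) - 14873 = (-2208 + (-7020*9 + (-23 + 31))) - 14873 = (-2208 + (-180*351 + 8)) - 14873 = (-2208 + (-63180 + 8)) - 14873 = (-2208 - 63172) - 14873 = -65380 - 14873 = -80253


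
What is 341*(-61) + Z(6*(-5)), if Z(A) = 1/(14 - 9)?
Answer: -104004/5 ≈ -20801.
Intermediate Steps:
Z(A) = ⅕ (Z(A) = 1/5 = ⅕)
341*(-61) + Z(6*(-5)) = 341*(-61) + ⅕ = -20801 + ⅕ = -104004/5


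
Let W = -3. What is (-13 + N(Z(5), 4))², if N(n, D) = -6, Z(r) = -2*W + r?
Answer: 361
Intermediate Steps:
Z(r) = 6 + r (Z(r) = -2*(-3) + r = 6 + r)
(-13 + N(Z(5), 4))² = (-13 - 6)² = (-19)² = 361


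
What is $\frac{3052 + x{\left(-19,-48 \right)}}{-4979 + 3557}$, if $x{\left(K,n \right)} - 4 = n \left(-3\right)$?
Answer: $- \frac{1600}{711} \approx -2.2504$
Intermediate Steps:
$x{\left(K,n \right)} = 4 - 3 n$ ($x{\left(K,n \right)} = 4 + n \left(-3\right) = 4 - 3 n$)
$\frac{3052 + x{\left(-19,-48 \right)}}{-4979 + 3557} = \frac{3052 + \left(4 - -144\right)}{-4979 + 3557} = \frac{3052 + \left(4 + 144\right)}{-1422} = \left(3052 + 148\right) \left(- \frac{1}{1422}\right) = 3200 \left(- \frac{1}{1422}\right) = - \frac{1600}{711}$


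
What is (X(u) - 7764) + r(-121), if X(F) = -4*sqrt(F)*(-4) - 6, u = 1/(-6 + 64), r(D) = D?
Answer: -7891 + 8*sqrt(58)/29 ≈ -7888.9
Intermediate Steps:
u = 1/58 ≈ 0.017241
X(F) = -6 + 16*sqrt(F) (X(F) = 16*sqrt(F) - 6 = -6 + 16*sqrt(F))
(X(u) - 7764) + r(-121) = ((-6 + 16*sqrt(1/58)) - 7764) - 121 = ((-6 + 16*(sqrt(58)/58)) - 7764) - 121 = ((-6 + 8*sqrt(58)/29) - 7764) - 121 = (-7770 + 8*sqrt(58)/29) - 121 = -7891 + 8*sqrt(58)/29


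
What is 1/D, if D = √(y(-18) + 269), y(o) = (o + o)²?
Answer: √1565/1565 ≈ 0.025278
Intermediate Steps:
y(o) = 4*o² (y(o) = (2*o)² = 4*o²)
D = √1565 (D = √(4*(-18)² + 269) = √(4*324 + 269) = √(1296 + 269) = √1565 ≈ 39.560)
1/D = 1/(√1565) = √1565/1565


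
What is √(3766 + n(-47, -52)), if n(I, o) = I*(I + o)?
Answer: √8419 ≈ 91.755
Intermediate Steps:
√(3766 + n(-47, -52)) = √(3766 - 47*(-47 - 52)) = √(3766 - 47*(-99)) = √(3766 + 4653) = √8419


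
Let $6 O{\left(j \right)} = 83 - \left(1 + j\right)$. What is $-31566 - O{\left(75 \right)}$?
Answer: $- \frac{189403}{6} \approx -31567.0$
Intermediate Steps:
$O{\left(j \right)} = \frac{41}{3} - \frac{j}{6}$ ($O{\left(j \right)} = \frac{83 - \left(1 + j\right)}{6} = \frac{82 - j}{6} = \frac{41}{3} - \frac{j}{6}$)
$-31566 - O{\left(75 \right)} = -31566 - \left(\frac{41}{3} - \frac{25}{2}\right) = -31566 - \frac{7}{6} = - \frac{189403}{6}$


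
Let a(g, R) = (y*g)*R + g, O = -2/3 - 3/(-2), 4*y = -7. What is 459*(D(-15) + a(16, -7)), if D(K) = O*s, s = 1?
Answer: 195381/2 ≈ 97691.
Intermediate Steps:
y = -7/4 (y = (1/4)*(-7) = -7/4 ≈ -1.7500)
O = 5/6 (O = -2*1/3 - 3*(-1/2) = -2/3 + 3/2 = 5/6 ≈ 0.83333)
a(g, R) = g - 7*R*g/4 (a(g, R) = (-7*g/4)*R + g = -7*R*g/4 + g = g - 7*R*g/4)
D(K) = 5/6 (D(K) = (5/6)*1 = 5/6)
459*(D(-15) + a(16, -7)) = 459*(5/6 + (1/4)*16*(4 - 7*(-7))) = 459*(5/6 + (1/4)*16*(4 + 49)) = 459*(5/6 + (1/4)*16*53) = 459*(5/6 + 212) = 459*(1277/6) = 195381/2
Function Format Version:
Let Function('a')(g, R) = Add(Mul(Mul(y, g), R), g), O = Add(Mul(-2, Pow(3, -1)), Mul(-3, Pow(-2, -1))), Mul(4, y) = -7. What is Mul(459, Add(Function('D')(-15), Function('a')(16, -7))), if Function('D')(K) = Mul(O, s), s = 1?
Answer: Rational(195381, 2) ≈ 97691.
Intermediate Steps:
y = Rational(-7, 4) (y = Mul(Rational(1, 4), -7) = Rational(-7, 4) ≈ -1.7500)
O = Rational(5, 6) (O = Add(Mul(-2, Rational(1, 3)), Mul(-3, Rational(-1, 2))) = Add(Rational(-2, 3), Rational(3, 2)) = Rational(5, 6) ≈ 0.83333)
Function('a')(g, R) = Add(g, Mul(Rational(-7, 4), R, g)) (Function('a')(g, R) = Add(Mul(Mul(Rational(-7, 4), g), R), g) = Add(Mul(Rational(-7, 4), R, g), g) = Add(g, Mul(Rational(-7, 4), R, g)))
Function('D')(K) = Rational(5, 6) (Function('D')(K) = Mul(Rational(5, 6), 1) = Rational(5, 6))
Mul(459, Add(Function('D')(-15), Function('a')(16, -7))) = Mul(459, Add(Rational(5, 6), Mul(Rational(1, 4), 16, Add(4, Mul(-7, -7))))) = Mul(459, Add(Rational(5, 6), Mul(Rational(1, 4), 16, Add(4, 49)))) = Mul(459, Add(Rational(5, 6), Mul(Rational(1, 4), 16, 53))) = Mul(459, Add(Rational(5, 6), 212)) = Mul(459, Rational(1277, 6)) = Rational(195381, 2)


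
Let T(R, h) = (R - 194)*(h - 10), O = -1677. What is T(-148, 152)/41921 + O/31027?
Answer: -1577096745/1300682867 ≈ -1.2125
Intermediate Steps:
T(R, h) = (-194 + R)*(-10 + h)
T(-148, 152)/41921 + O/31027 = (1940 - 194*152 - 10*(-148) - 148*152)/41921 - 1677/31027 = (1940 - 29488 + 1480 - 22496)*(1/41921) - 1677*1/31027 = -48564*1/41921 - 1677/31027 = -48564/41921 - 1677/31027 = -1577096745/1300682867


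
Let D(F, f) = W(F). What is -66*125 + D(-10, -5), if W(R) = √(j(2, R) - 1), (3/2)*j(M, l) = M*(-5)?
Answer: -8250 + I*√69/3 ≈ -8250.0 + 2.7689*I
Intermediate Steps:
j(M, l) = -10*M/3 (j(M, l) = 2*(M*(-5))/3 = 2*(-5*M)/3 = -10*M/3)
W(R) = I*√69/3 (W(R) = √(-10/3*2 - 1) = √(-20/3 - 1) = √(-23/3) = I*√69/3)
D(F, f) = I*√69/3
-66*125 + D(-10, -5) = -66*125 + I*√69/3 = -8250 + I*√69/3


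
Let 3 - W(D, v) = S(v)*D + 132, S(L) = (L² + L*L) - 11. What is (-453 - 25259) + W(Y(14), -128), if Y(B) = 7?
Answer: -255140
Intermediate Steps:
S(L) = -11 + 2*L² (S(L) = (L² + L²) - 11 = 2*L² - 11 = -11 + 2*L²)
W(D, v) = -129 - D*(-11 + 2*v²) (W(D, v) = 3 - ((-11 + 2*v²)*D + 132) = 3 - (D*(-11 + 2*v²) + 132) = 3 - (132 + D*(-11 + 2*v²)) = 3 + (-132 - D*(-11 + 2*v²)) = -129 - D*(-11 + 2*v²))
(-453 - 25259) + W(Y(14), -128) = (-453 - 25259) + (-129 - 1*7*(-11 + 2*(-128)²)) = -25712 + (-129 - 1*7*(-11 + 2*16384)) = -25712 + (-129 - 1*7*(-11 + 32768)) = -25712 + (-129 - 1*7*32757) = -25712 + (-129 - 229299) = -25712 - 229428 = -255140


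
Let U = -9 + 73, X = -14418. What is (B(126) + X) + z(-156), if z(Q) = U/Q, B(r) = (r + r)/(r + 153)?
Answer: -17430766/1209 ≈ -14418.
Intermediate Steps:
U = 64
B(r) = 2*r/(153 + r) (B(r) = (2*r)/(153 + r) = 2*r/(153 + r))
z(Q) = 64/Q
(B(126) + X) + z(-156) = (2*126/(153 + 126) - 14418) + 64/(-156) = (2*126/279 - 14418) + 64*(-1/156) = (2*126*(1/279) - 14418) - 16/39 = (28/31 - 14418) - 16/39 = -446930/31 - 16/39 = -17430766/1209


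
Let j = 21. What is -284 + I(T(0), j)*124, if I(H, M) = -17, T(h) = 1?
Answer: -2392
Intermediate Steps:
-284 + I(T(0), j)*124 = -284 - 17*124 = -284 - 2108 = -2392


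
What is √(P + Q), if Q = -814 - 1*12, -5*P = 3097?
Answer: 3*I*√4015/5 ≈ 38.018*I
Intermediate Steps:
P = -3097/5 (P = -⅕*3097 = -3097/5 ≈ -619.40)
Q = -826 (Q = -814 - 12 = -826)
√(P + Q) = √(-3097/5 - 826) = √(-7227/5) = 3*I*√4015/5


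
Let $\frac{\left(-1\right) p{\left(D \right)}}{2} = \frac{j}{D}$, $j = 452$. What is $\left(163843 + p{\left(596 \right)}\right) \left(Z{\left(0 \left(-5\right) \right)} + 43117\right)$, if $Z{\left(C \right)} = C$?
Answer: $\frac{1052588631577}{149} \approx 7.0644 \cdot 10^{9}$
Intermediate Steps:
$p{\left(D \right)} = - \frac{904}{D}$ ($p{\left(D \right)} = - 2 \frac{452}{D} = - \frac{904}{D}$)
$\left(163843 + p{\left(596 \right)}\right) \left(Z{\left(0 \left(-5\right) \right)} + 43117\right) = \left(163843 - \frac{904}{596}\right) \left(0 \left(-5\right) + 43117\right) = \left(163843 - \frac{226}{149}\right) \left(0 + 43117\right) = \left(163843 - \frac{226}{149}\right) 43117 = \frac{24412381}{149} \cdot 43117 = \frac{1052588631577}{149}$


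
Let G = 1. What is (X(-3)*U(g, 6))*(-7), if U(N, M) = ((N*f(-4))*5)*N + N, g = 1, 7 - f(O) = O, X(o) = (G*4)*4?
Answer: -6272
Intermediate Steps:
X(o) = 16 (X(o) = (1*4)*4 = 4*4 = 16)
f(O) = 7 - O
U(N, M) = N + 55*N**2 (U(N, M) = ((N*(7 - 1*(-4)))*5)*N + N = ((N*(7 + 4))*5)*N + N = ((N*11)*5)*N + N = ((11*N)*5)*N + N = (55*N)*N + N = 55*N**2 + N = N + 55*N**2)
(X(-3)*U(g, 6))*(-7) = (16*(1*(1 + 55*1)))*(-7) = (16*(1*(1 + 55)))*(-7) = (16*(1*56))*(-7) = (16*56)*(-7) = 896*(-7) = -6272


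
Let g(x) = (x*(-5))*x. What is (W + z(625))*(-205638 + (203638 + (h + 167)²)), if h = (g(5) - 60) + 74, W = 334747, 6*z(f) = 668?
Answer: 1141197200/3 ≈ 3.8040e+8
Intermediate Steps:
z(f) = 334/3 (z(f) = (⅙)*668 = 334/3)
g(x) = -5*x² (g(x) = (-5*x)*x = -5*x²)
h = -111 (h = (-5*5² - 60) + 74 = (-5*25 - 60) + 74 = (-125 - 60) + 74 = -185 + 74 = -111)
(W + z(625))*(-205638 + (203638 + (h + 167)²)) = (334747 + 334/3)*(-205638 + (203638 + (-111 + 167)²)) = 1004575*(-205638 + (203638 + 56²))/3 = 1004575*(-205638 + (203638 + 3136))/3 = 1004575*(-205638 + 206774)/3 = (1004575/3)*1136 = 1141197200/3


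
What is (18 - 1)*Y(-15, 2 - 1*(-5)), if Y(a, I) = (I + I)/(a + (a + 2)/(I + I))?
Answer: -3332/223 ≈ -14.942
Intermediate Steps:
Y(a, I) = 2*I/(a + (2 + a)/(2*I)) (Y(a, I) = (2*I)/(a + (2 + a)/((2*I))) = (2*I)/(a + (2 + a)*(1/(2*I))) = (2*I)/(a + (2 + a)/(2*I)) = 2*I/(a + (2 + a)/(2*I)))
(18 - 1)*Y(-15, 2 - 1*(-5)) = (18 - 1)*(4*(2 - 1*(-5))**2/(2 - 15 + 2*(2 - 1*(-5))*(-15))) = 17*(4*(2 + 5)**2/(2 - 15 + 2*(2 + 5)*(-15))) = 17*(4*7**2/(2 - 15 + 2*7*(-15))) = 17*(4*49/(2 - 15 - 210)) = 17*(4*49/(-223)) = 17*(4*49*(-1/223)) = 17*(-196/223) = -3332/223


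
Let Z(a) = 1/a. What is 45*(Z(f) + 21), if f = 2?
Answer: 1935/2 ≈ 967.50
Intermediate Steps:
45*(Z(f) + 21) = 45*(1/2 + 21) = 45*(43/2) = 1935/2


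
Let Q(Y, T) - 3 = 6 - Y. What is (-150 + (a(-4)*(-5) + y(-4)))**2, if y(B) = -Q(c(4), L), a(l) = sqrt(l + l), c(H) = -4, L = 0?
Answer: 26369 + 3260*I*sqrt(2) ≈ 26369.0 + 4610.3*I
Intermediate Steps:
a(l) = sqrt(2)*sqrt(l) (a(l) = sqrt(2*l) = sqrt(2)*sqrt(l))
Q(Y, T) = 9 - Y (Q(Y, T) = 3 + (6 - Y) = 9 - Y)
y(B) = -13 (y(B) = -(9 - 1*(-4)) = -(9 + 4) = -1*13 = -13)
(-150 + (a(-4)*(-5) + y(-4)))**2 = (-150 + ((sqrt(2)*sqrt(-4))*(-5) - 13))**2 = (-150 + ((sqrt(2)*(2*I))*(-5) - 13))**2 = (-150 + ((2*I*sqrt(2))*(-5) - 13))**2 = (-150 + (-10*I*sqrt(2) - 13))**2 = (-150 + (-13 - 10*I*sqrt(2)))**2 = (-163 - 10*I*sqrt(2))**2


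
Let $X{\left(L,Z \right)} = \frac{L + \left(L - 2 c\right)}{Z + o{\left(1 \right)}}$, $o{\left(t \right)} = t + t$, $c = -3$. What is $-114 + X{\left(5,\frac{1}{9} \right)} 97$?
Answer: $\frac{11802}{19} \approx 621.16$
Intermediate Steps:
$o{\left(t \right)} = 2 t$
$X{\left(L,Z \right)} = \frac{6 + 2 L}{2 + Z}$ ($X{\left(L,Z \right)} = \frac{L + \left(L - -6\right)}{Z + 2 \cdot 1} = \frac{L + \left(L + 6\right)}{Z + 2} = \frac{L + \left(6 + L\right)}{2 + Z} = \frac{6 + 2 L}{2 + Z}$)
$-114 + X{\left(5,\frac{1}{9} \right)} 97 = -114 + \frac{2 \left(3 + 5\right)}{2 + \frac{1}{9}} \cdot 97 = -114 + 2 \frac{1}{2 + \frac{1}{9}} \cdot 8 \cdot 97 = -114 + 2 \frac{1}{\frac{19}{9}} \cdot 8 \cdot 97 = -114 + 2 \cdot \frac{9}{19} \cdot 8 \cdot 97 = -114 + \frac{144}{19} \cdot 97 = -114 + \frac{13968}{19} = \frac{11802}{19}$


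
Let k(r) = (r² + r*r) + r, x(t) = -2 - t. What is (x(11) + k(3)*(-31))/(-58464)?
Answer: 83/7308 ≈ 0.011357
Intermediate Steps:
k(r) = r + 2*r² (k(r) = (r² + r²) + r = 2*r² + r = r + 2*r²)
(x(11) + k(3)*(-31))/(-58464) = ((-2 - 1*11) + (3*(1 + 2*3))*(-31))/(-58464) = ((-2 - 11) + (3*(1 + 6))*(-31))*(-1/58464) = (-13 + (3*7)*(-31))*(-1/58464) = (-13 + 21*(-31))*(-1/58464) = (-13 - 651)*(-1/58464) = -664*(-1/58464) = 83/7308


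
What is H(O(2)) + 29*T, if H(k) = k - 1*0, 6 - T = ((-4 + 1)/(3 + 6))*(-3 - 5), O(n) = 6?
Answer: 308/3 ≈ 102.67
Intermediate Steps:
T = 10/3 (T = 6 - (-4 + 1)/(3 + 6)*(-3 - 5) = 6 - (-3/9)*(-8) = 6 - (-3*1/9)*(-8) = 6 - (-1)*(-8)/3 = 6 - 1*8/3 = 6 - 8/3 = 10/3 ≈ 3.3333)
H(k) = k (H(k) = k + 0 = k)
H(O(2)) + 29*T = 6 + 29*(10/3) = 6 + 290/3 = 308/3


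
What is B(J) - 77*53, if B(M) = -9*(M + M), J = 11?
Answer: -4279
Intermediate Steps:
B(M) = -18*M
B(J) - 77*53 = -18*11 - 77*53 = -198 - 4081 = -4279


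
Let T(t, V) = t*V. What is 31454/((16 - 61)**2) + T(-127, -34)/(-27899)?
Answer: 868791196/56495475 ≈ 15.378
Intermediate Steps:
T(t, V) = V*t
31454/((16 - 61)**2) + T(-127, -34)/(-27899) = 31454/((16 - 61)**2) - 34*(-127)/(-27899) = 31454/((-45)**2) + 4318*(-1/27899) = 31454/2025 - 4318/27899 = 868791196/56495475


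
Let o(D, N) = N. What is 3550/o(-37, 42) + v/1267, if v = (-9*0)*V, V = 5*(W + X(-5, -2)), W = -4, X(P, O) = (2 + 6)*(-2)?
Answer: 1775/21 ≈ 84.524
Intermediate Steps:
X(P, O) = -16 (X(P, O) = 8*(-2) = -16)
V = -100 (V = 5*(-4 - 16) = 5*(-20) = -100)
v = 0 (v = -9*0*(-100) = 0*(-100) = 0)
3550/o(-37, 42) + v/1267 = 3550/42 + 0/1267 = 3550*(1/42) + 0*(1/1267) = 1775/21 + 0 = 1775/21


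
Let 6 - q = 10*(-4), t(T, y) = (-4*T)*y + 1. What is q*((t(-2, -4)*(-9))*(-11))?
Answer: -141174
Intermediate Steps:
t(T, y) = 1 - 4*T*y (t(T, y) = -4*T*y + 1 = 1 - 4*T*y)
q = 46 (q = 6 - 10*(-4) = 6 - 1*(-40) = 6 + 40 = 46)
q*((t(-2, -4)*(-9))*(-11)) = 46*(((1 - 4*(-2)*(-4))*(-9))*(-11)) = 46*(((1 - 32)*(-9))*(-11)) = 46*(-31*(-9)*(-11)) = 46*(279*(-11)) = 46*(-3069) = -141174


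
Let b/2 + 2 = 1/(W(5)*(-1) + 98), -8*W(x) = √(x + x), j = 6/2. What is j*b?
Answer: -1223020/102441 - 8*√10/102441 ≈ -11.939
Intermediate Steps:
j = 3 (j = 6*(½) = 3)
W(x) = -√2*√x/8 (W(x) = -√(x + x)/8 = -√2*√x/8)
b = -4 + 2/(98 + √10/8) (b = -4 + 2/(-√2*√5/8*(-1) + 98) = -4 + 2/(-√10/8*(-1) + 98) = -4 + 2/(√10/8 + 98) = -4 + 2/(98 + √10/8) ≈ -3.9797)
j*b = 3*(-1223020/307323 - 8*√10/307323) = -1223020/102441 - 8*√10/102441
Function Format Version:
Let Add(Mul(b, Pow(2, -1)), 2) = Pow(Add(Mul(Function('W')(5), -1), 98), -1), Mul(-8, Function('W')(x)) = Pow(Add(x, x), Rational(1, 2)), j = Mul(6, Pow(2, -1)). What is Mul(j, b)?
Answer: Add(Rational(-1223020, 102441), Mul(Rational(-8, 102441), Pow(10, Rational(1, 2)))) ≈ -11.939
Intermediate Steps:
j = 3 (j = Mul(6, Rational(1, 2)) = 3)
Function('W')(x) = Mul(Rational(-1, 8), Pow(2, Rational(1, 2)), Pow(x, Rational(1, 2))) (Function('W')(x) = Mul(Rational(-1, 8), Pow(Add(x, x), Rational(1, 2))) = Mul(Rational(-1, 8), Pow(Mul(2, x), Rational(1, 2))) = Mul(Rational(-1, 8), Mul(Pow(2, Rational(1, 2)), Pow(x, Rational(1, 2)))) = Mul(Rational(-1, 8), Pow(2, Rational(1, 2)), Pow(x, Rational(1, 2))))
b = Add(-4, Mul(2, Pow(Add(98, Mul(Rational(1, 8), Pow(10, Rational(1, 2)))), -1))) (b = Add(-4, Mul(2, Pow(Add(Mul(Mul(Rational(-1, 8), Pow(2, Rational(1, 2)), Pow(5, Rational(1, 2))), -1), 98), -1))) = Add(-4, Mul(2, Pow(Add(Mul(Mul(Rational(-1, 8), Pow(10, Rational(1, 2))), -1), 98), -1))) = Add(-4, Mul(2, Pow(Add(Mul(Rational(1, 8), Pow(10, Rational(1, 2))), 98), -1))) = Add(-4, Mul(2, Pow(Add(98, Mul(Rational(1, 8), Pow(10, Rational(1, 2)))), -1))) ≈ -3.9797)
Mul(j, b) = Mul(3, Add(Rational(-1223020, 307323), Mul(Rational(-8, 307323), Pow(10, Rational(1, 2))))) = Add(Rational(-1223020, 102441), Mul(Rational(-8, 102441), Pow(10, Rational(1, 2))))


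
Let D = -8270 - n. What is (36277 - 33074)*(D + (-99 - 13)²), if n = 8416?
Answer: -13266826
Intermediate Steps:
D = -16686 (D = -8270 - 1*8416 = -8270 - 8416 = -16686)
(36277 - 33074)*(D + (-99 - 13)²) = (36277 - 33074)*(-16686 + (-99 - 13)²) = 3203*(-16686 + (-112)²) = 3203*(-16686 + 12544) = 3203*(-4142) = -13266826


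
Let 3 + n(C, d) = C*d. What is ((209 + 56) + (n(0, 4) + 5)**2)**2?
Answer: 72361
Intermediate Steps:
n(C, d) = -3 + C*d
((209 + 56) + (n(0, 4) + 5)**2)**2 = ((209 + 56) + ((-3 + 0*4) + 5)**2)**2 = (265 + ((-3 + 0) + 5)**2)**2 = (265 + (-3 + 5)**2)**2 = (265 + 2**2)**2 = (265 + 4)**2 = 269**2 = 72361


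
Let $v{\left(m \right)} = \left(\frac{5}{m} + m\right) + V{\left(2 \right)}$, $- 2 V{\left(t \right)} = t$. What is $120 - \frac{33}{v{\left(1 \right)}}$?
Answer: $\frac{567}{5} \approx 113.4$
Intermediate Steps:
$V{\left(t \right)} = - \frac{t}{2}$
$v{\left(m \right)} = -1 + m + \frac{5}{m}$ ($v{\left(m \right)} = \left(\frac{5}{m} + m\right) - 1 = \left(m + \frac{5}{m}\right) - 1 = -1 + m + \frac{5}{m}$)
$120 - \frac{33}{v{\left(1 \right)}} = 120 - \frac{33}{-1 + 1 + \frac{5}{1}} = 120 - \frac{33}{-1 + 1 + 5 \cdot 1} = 120 - \frac{33}{-1 + 1 + 5} = 120 - \frac{33}{5} = \frac{567}{5}$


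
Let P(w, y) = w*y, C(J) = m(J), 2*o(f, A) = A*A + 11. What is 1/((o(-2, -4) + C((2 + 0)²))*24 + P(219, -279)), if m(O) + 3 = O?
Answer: -1/60753 ≈ -1.6460e-5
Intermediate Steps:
m(O) = -3 + O
o(f, A) = 11/2 + A²/2 (o(f, A) = (A*A + 11)/2 = (A² + 11)/2 = (11 + A²)/2 = 11/2 + A²/2)
C(J) = -3 + J
1/((o(-2, -4) + C((2 + 0)²))*24 + P(219, -279)) = 1/(((11/2 + (½)*(-4)²) + (-3 + (2 + 0)²))*24 + 219*(-279)) = 1/(((11/2 + (½)*16) + (-3 + 2²))*24 - 61101) = 1/(((11/2 + 8) + (-3 + 4))*24 - 61101) = 1/((27/2 + 1)*24 - 61101) = 1/((29/2)*24 - 61101) = 1/(348 - 61101) = 1/(-60753) = -1/60753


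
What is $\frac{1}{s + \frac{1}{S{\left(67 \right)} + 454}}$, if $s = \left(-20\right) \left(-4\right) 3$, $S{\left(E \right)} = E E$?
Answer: $\frac{4943}{1186321} \approx 0.0041667$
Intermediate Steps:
$S{\left(E \right)} = E^{2}$
$s = 240$ ($s = 80 \cdot 3 = 240$)
$\frac{1}{s + \frac{1}{S{\left(67 \right)} + 454}} = \frac{1}{240 + \frac{1}{67^{2} + 454}} = \frac{1}{240 + \frac{1}{4489 + 454}} = \frac{1}{240 + \frac{1}{4943}} = \frac{1}{\frac{1186321}{4943}} = \frac{4943}{1186321}$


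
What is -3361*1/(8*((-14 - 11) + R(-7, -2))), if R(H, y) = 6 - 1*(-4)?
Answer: 3361/120 ≈ 28.008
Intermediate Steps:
R(H, y) = 10 (R(H, y) = 6 + 4 = 10)
-3361*1/(8*((-14 - 11) + R(-7, -2))) = -3361*1/(8*((-14 - 11) + 10)) = -3361*1/(8*(-25 + 10)) = -3361/((-15*8)) = -3361/(-120) = -3361*(-1/120) = 3361/120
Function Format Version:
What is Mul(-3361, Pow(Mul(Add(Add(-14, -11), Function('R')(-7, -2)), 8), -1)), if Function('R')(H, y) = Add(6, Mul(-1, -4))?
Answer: Rational(3361, 120) ≈ 28.008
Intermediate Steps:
Function('R')(H, y) = 10 (Function('R')(H, y) = Add(6, 4) = 10)
Mul(-3361, Pow(Mul(Add(Add(-14, -11), Function('R')(-7, -2)), 8), -1)) = Mul(-3361, Pow(Mul(Add(Add(-14, -11), 10), 8), -1)) = Mul(-3361, Pow(Mul(Add(-25, 10), 8), -1)) = Mul(-3361, Pow(Mul(-15, 8), -1)) = Mul(-3361, Pow(-120, -1)) = Mul(-3361, Rational(-1, 120)) = Rational(3361, 120)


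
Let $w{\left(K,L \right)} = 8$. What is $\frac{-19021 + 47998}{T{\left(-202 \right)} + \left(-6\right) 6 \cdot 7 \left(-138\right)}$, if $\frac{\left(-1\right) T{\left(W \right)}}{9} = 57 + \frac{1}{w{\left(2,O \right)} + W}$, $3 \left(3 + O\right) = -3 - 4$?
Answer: $\frac{1873846}{2215677} \approx 0.84572$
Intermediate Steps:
$O = - \frac{16}{3}$ ($O = -3 + \frac{-3 - 4}{3} = -3 + \frac{1}{3} \left(-7\right) = -3 - \frac{7}{3} = - \frac{16}{3} \approx -5.3333$)
$T{\left(W \right)} = -513 - \frac{9}{8 + W}$ ($T{\left(W \right)} = - 9 \left(57 + \frac{1}{8 + W}\right) = -513 - \frac{9}{8 + W}$)
$\frac{-19021 + 47998}{T{\left(-202 \right)} + \left(-6\right) 6 \cdot 7 \left(-138\right)} = \frac{-19021 + 47998}{\frac{9 \left(-457 - -11514\right)}{8 - 202} + \left(-6\right) 6 \cdot 7 \left(-138\right)} = \frac{28977}{\frac{9 \left(-457 + 11514\right)}{-194} + \left(-36\right) 7 \left(-138\right)} = \frac{28977}{9 \left(- \frac{1}{194}\right) 11057 - -34776} = \frac{28977}{- \frac{99513}{194} + 34776} = \frac{28977}{\frac{6647031}{194}} = 28977 \cdot \frac{194}{6647031} = \frac{1873846}{2215677}$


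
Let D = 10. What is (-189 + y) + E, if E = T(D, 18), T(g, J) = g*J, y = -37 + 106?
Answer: 60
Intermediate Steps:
y = 69
T(g, J) = J*g
E = 180 (E = 18*10 = 180)
(-189 + y) + E = (-189 + 69) + 180 = -120 + 180 = 60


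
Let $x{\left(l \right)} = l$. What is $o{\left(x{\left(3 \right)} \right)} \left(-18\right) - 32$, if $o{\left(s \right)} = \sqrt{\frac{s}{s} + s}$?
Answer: $-68$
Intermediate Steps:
$o{\left(s \right)} = \sqrt{1 + s}$
$o{\left(x{\left(3 \right)} \right)} \left(-18\right) - 32 = \sqrt{1 + 3} \left(-18\right) - 32 = \sqrt{4} \left(-18\right) - 32 = 2 \left(-18\right) - 32 = -36 - 32 = -68$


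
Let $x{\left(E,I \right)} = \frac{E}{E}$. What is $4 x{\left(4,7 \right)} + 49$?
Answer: $53$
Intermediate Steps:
$x{\left(E,I \right)} = 1$
$4 x{\left(4,7 \right)} + 49 = 4 \cdot 1 + 49 = 4 + 49 = 53$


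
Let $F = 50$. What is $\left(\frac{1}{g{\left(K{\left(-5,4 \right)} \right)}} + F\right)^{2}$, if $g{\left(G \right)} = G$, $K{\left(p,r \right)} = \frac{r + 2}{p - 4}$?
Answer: $\frac{9409}{4} \approx 2352.3$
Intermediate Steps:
$K{\left(p,r \right)} = \frac{2 + r}{-4 + p}$
$\left(\frac{1}{g{\left(K{\left(-5,4 \right)} \right)}} + F\right)^{2} = \left(\frac{1}{\frac{1}{-4 - 5} \left(2 + 4\right)} + 50\right)^{2} = \left(\frac{1}{\frac{1}{-9} \cdot 6} + 50\right)^{2} = \left(\frac{1}{\left(- \frac{1}{9}\right) 6} + 50\right)^{2} = \left(\frac{1}{- \frac{2}{3}} + 50\right)^{2} = \left(- \frac{3}{2} + 50\right)^{2} = \left(\frac{97}{2}\right)^{2} = \frac{9409}{4}$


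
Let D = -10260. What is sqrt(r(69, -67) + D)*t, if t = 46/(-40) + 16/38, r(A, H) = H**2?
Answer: -277*I*sqrt(5771)/380 ≈ -55.376*I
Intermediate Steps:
t = -277/380 (t = 46*(-1/40) + 16*(1/38) = -23/20 + 8/19 = -277/380 ≈ -0.72895)
sqrt(r(69, -67) + D)*t = sqrt((-67)**2 - 10260)*(-277/380) = sqrt(4489 - 10260)*(-277/380) = sqrt(-5771)*(-277/380) = (I*sqrt(5771))*(-277/380) = -277*I*sqrt(5771)/380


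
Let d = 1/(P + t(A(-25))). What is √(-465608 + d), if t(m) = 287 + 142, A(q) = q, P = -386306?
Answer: I*√69329524339321309/385877 ≈ 682.35*I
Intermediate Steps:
t(m) = 429
d = -1/385877 (d = 1/(-386306 + 429) = 1/(-385877) = -1/385877 ≈ -2.5915e-6)
√(-465608 + d) = √(-465608 - 1/385877) = √(-179667418217/385877) = I*√69329524339321309/385877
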